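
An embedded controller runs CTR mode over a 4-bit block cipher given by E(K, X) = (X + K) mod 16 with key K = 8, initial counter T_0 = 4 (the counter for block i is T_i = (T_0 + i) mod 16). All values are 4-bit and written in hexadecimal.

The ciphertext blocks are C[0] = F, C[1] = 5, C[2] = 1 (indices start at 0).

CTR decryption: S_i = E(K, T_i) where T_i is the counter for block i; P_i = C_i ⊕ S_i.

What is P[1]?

P[1] = 8

P[1]: T = 5, S = E(K, T) = D; 5 ⊕ D = 8.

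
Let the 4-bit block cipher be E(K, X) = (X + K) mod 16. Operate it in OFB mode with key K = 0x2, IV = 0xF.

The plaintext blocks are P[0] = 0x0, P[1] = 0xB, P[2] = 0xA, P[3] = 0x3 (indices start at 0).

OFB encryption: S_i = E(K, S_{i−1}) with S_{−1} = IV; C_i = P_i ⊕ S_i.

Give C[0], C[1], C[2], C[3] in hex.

C[0]: S = E(K, 0xF) = 0x1; 0x0 ⊕ 0x1 = 0x1.
C[1]: S = E(K, 0x1) = 0x3; 0xB ⊕ 0x3 = 0x8.
C[2]: S = E(K, 0x3) = 0x5; 0xA ⊕ 0x5 = 0xF.
C[3]: S = E(K, 0x5) = 0x7; 0x3 ⊕ 0x7 = 0x4.

C[0] = 0x1, C[1] = 0x8, C[2] = 0xF, C[3] = 0x4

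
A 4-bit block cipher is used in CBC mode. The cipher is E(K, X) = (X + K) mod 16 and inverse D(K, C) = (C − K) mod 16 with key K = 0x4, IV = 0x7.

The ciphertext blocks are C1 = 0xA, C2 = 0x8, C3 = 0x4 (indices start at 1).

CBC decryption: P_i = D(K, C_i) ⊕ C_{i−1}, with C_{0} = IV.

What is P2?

P2 = 0xE

P2: D(K, 0x8) = 0x4; 0x4 ⊕ 0xA = 0xE.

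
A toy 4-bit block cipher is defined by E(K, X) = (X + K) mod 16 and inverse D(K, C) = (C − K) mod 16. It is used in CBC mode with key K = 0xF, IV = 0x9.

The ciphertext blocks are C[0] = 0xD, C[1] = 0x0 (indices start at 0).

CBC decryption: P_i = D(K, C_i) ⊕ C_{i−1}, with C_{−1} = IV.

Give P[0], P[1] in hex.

P[0] = 0x7, P[1] = 0xC

P[0]: D(K, 0xD) = 0xE; 0xE ⊕ 0x9 = 0x7.
P[1]: D(K, 0x0) = 0x1; 0x1 ⊕ 0xD = 0xC.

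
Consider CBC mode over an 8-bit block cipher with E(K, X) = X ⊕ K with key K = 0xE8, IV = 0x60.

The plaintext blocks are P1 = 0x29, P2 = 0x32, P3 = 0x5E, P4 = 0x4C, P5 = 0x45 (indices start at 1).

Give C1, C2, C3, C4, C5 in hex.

CBC encryption: C_i = E(K, P_i ⊕ C_{i−1}), with C_{0} = IV.
C1: P1 ⊕ 0x60 = 0x49; E(K, 0x49) = 0xA1.
C2: P2 ⊕ 0xA1 = 0x93; E(K, 0x93) = 0x7B.
C3: P3 ⊕ 0x7B = 0x25; E(K, 0x25) = 0xCD.
C4: P4 ⊕ 0xCD = 0x81; E(K, 0x81) = 0x69.
C5: P5 ⊕ 0x69 = 0x2C; E(K, 0x2C) = 0xC4.

C1 = 0xA1, C2 = 0x7B, C3 = 0xCD, C4 = 0x69, C5 = 0xC4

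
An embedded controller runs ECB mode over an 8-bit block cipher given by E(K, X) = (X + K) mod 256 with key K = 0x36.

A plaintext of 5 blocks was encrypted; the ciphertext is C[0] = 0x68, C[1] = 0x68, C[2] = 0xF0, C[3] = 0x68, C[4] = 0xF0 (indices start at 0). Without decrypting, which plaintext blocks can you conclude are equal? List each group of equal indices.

P[0] = P[1] = P[3]; P[2] = P[4]

ECB encrypts each block independently with the same key, so equal ciphertext blocks imply equal plaintext blocks.
C[0] = C[1] = C[3] = 0x68, so P[0] = P[1] = P[3].
C[2] = C[4] = 0xF0, so P[2] = P[4].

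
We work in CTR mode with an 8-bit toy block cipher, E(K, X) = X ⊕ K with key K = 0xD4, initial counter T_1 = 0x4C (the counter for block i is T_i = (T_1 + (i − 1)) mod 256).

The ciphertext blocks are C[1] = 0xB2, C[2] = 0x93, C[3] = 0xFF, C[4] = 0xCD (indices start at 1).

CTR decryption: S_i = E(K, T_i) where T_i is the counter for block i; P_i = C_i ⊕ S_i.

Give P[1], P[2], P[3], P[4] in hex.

P[1]: T = 0x4C, S = E(K, T) = 0x98; 0xB2 ⊕ 0x98 = 0x2A.
P[2]: T = 0x4D, S = E(K, T) = 0x99; 0x93 ⊕ 0x99 = 0x0A.
P[3]: T = 0x4E, S = E(K, T) = 0x9A; 0xFF ⊕ 0x9A = 0x65.
P[4]: T = 0x4F, S = E(K, T) = 0x9B; 0xCD ⊕ 0x9B = 0x56.

P[1] = 0x2A, P[2] = 0x0A, P[3] = 0x65, P[4] = 0x56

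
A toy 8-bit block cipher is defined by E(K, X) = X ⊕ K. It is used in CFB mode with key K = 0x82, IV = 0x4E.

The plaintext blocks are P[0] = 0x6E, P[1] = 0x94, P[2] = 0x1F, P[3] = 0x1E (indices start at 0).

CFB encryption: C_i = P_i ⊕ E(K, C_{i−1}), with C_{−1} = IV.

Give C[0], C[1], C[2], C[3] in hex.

C[0]: E(K, 0x4E) = 0xCC; 0x6E ⊕ 0xCC = 0xA2.
C[1]: E(K, 0xA2) = 0x20; 0x94 ⊕ 0x20 = 0xB4.
C[2]: E(K, 0xB4) = 0x36; 0x1F ⊕ 0x36 = 0x29.
C[3]: E(K, 0x29) = 0xAB; 0x1E ⊕ 0xAB = 0xB5.

C[0] = 0xA2, C[1] = 0xB4, C[2] = 0x29, C[3] = 0xB5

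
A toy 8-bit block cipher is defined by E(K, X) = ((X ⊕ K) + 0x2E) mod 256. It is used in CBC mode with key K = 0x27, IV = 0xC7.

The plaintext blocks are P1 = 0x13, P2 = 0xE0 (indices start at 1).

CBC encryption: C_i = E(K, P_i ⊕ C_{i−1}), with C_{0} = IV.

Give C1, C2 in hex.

C1 = 0x21, C2 = 0x14

C1: P1 ⊕ 0xC7 = 0xD4; E(K, 0xD4) = 0x21.
C2: P2 ⊕ 0x21 = 0xC1; E(K, 0xC1) = 0x14.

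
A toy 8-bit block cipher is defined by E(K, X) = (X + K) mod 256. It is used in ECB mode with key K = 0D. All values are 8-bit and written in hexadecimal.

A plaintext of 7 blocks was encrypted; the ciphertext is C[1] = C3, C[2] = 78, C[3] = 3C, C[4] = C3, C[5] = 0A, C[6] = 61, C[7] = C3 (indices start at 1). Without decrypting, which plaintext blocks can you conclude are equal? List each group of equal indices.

ECB encrypts each block independently with the same key, so equal ciphertext blocks imply equal plaintext blocks.
C[1] = C[4] = C[7] = C3, so P[1] = P[4] = P[7].

P[1] = P[4] = P[7]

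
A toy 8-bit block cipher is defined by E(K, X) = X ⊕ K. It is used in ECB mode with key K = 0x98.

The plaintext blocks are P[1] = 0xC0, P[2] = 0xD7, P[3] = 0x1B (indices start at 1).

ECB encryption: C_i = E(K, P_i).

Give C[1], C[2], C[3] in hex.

C[1] = 0x58, C[2] = 0x4F, C[3] = 0x83

C[1]: E(K, 0xC0) = 0x58.
C[2]: E(K, 0xD7) = 0x4F.
C[3]: E(K, 0x1B) = 0x83.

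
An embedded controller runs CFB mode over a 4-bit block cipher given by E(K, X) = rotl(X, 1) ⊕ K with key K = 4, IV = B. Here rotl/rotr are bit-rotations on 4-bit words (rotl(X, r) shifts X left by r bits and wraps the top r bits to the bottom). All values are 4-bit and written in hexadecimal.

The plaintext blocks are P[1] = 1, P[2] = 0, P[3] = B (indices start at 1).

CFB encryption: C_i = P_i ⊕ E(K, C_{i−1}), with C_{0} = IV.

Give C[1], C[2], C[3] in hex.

C[1] = 2, C[2] = 0, C[3] = F

C[1]: E(K, B) = 3; 1 ⊕ 3 = 2.
C[2]: E(K, 2) = 0; 0 ⊕ 0 = 0.
C[3]: E(K, 0) = 4; B ⊕ 4 = F.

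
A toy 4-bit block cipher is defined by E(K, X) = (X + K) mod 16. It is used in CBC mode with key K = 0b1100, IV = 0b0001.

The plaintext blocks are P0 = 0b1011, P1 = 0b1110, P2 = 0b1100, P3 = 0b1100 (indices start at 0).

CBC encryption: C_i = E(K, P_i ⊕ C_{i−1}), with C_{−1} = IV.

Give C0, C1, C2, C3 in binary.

C0: P0 ⊕ 0b0001 = 0b1010; E(K, 0b1010) = 0b0110.
C1: P1 ⊕ 0b0110 = 0b1000; E(K, 0b1000) = 0b0100.
C2: P2 ⊕ 0b0100 = 0b1000; E(K, 0b1000) = 0b0100.
C3: P3 ⊕ 0b0100 = 0b1000; E(K, 0b1000) = 0b0100.

C0 = 0b0110, C1 = 0b0100, C2 = 0b0100, C3 = 0b0100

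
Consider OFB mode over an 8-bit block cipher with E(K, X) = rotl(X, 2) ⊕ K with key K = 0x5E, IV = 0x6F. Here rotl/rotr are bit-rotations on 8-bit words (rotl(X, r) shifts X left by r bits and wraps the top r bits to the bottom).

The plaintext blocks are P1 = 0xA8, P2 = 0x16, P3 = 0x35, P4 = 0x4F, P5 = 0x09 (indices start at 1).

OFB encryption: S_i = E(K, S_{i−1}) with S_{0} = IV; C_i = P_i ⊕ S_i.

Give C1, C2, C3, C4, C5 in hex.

C1: S = E(K, 0x6F) = 0xE3; 0xA8 ⊕ 0xE3 = 0x4B.
C2: S = E(K, 0xE3) = 0xD1; 0x16 ⊕ 0xD1 = 0xC7.
C3: S = E(K, 0xD1) = 0x19; 0x35 ⊕ 0x19 = 0x2C.
C4: S = E(K, 0x19) = 0x3A; 0x4F ⊕ 0x3A = 0x75.
C5: S = E(K, 0x3A) = 0xB6; 0x09 ⊕ 0xB6 = 0xBF.

C1 = 0x4B, C2 = 0xC7, C3 = 0x2C, C4 = 0x75, C5 = 0xBF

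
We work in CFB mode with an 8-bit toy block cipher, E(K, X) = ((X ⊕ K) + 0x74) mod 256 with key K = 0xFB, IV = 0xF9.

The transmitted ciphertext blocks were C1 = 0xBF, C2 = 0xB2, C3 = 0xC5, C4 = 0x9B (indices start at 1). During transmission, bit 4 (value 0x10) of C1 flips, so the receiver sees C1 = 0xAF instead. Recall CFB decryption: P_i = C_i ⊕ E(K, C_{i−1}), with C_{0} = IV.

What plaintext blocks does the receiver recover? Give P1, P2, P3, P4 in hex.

Only C1 changed, to 0xAF. In CFB, a change in C_i flips the same bit in P_i and garbles P_{i+1}. Decrypting the received ciphertext:
P1: E(K, 0xF9) = 0x76; 0xAF ⊕ 0x76 = 0xD9.
P2: E(K, 0xAF) = 0xC8; 0xB2 ⊕ 0xC8 = 0x7A.
P3: E(K, 0xB2) = 0xBD; 0xC5 ⊕ 0xBD = 0x78.
P4: E(K, 0xC5) = 0xB2; 0x9B ⊕ 0xB2 = 0x29.
Blocks that differ from the original plaintext: P1, P2.

P1 = 0xD9, P2 = 0x7A, P3 = 0x78, P4 = 0x29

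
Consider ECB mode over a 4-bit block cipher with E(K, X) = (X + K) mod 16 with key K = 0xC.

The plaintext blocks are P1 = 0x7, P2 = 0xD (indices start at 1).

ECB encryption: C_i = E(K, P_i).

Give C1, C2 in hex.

C1: E(K, 0x7) = 0x3.
C2: E(K, 0xD) = 0x9.

C1 = 0x3, C2 = 0x9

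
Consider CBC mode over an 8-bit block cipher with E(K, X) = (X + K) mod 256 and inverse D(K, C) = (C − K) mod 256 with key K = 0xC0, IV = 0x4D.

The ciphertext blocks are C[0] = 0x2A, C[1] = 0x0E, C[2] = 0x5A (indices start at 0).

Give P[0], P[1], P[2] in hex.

P[0] = 0x27, P[1] = 0x64, P[2] = 0x94

CBC decryption: P_i = D(K, C_i) ⊕ C_{i−1}, with C_{−1} = IV.
P[0]: D(K, 0x2A) = 0x6A; 0x6A ⊕ 0x4D = 0x27.
P[1]: D(K, 0x0E) = 0x4E; 0x4E ⊕ 0x2A = 0x64.
P[2]: D(K, 0x5A) = 0x9A; 0x9A ⊕ 0x0E = 0x94.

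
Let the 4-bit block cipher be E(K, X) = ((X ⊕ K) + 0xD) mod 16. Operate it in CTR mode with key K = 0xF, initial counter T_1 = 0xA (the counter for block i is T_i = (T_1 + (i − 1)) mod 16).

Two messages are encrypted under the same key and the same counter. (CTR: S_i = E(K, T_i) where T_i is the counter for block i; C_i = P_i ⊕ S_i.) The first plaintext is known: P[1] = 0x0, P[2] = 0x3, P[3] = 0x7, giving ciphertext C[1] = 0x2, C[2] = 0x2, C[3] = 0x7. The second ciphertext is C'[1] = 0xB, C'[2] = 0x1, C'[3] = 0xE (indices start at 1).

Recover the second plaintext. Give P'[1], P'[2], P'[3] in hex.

In CTR with a reused counter, both messages share the same keystream S_i, so C_i ⊕ C'_i = P_i ⊕ P'_i and thus P'_i = P_i ⊕ C_i ⊕ C'_i.
P'[1]: 0x0 ⊕ 0x2 ⊕ 0xB = 0x9.
P'[2]: 0x3 ⊕ 0x2 ⊕ 0x1 = 0x0.
P'[3]: 0x7 ⊕ 0x7 ⊕ 0xE = 0xE.

P'[1] = 0x9, P'[2] = 0x0, P'[3] = 0xE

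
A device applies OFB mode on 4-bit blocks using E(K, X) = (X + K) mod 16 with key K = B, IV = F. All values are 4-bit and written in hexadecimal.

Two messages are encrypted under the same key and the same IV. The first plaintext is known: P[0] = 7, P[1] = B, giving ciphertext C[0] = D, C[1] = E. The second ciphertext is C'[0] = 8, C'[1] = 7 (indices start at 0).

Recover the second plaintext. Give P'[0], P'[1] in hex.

In OFB with a reused IV, both messages share the same keystream S_i, so C_i ⊕ C'_i = P_i ⊕ P'_i and thus P'_i = P_i ⊕ C_i ⊕ C'_i.
P'[0]: 7 ⊕ D ⊕ 8 = 2.
P'[1]: B ⊕ E ⊕ 7 = 2.

P'[0] = 2, P'[1] = 2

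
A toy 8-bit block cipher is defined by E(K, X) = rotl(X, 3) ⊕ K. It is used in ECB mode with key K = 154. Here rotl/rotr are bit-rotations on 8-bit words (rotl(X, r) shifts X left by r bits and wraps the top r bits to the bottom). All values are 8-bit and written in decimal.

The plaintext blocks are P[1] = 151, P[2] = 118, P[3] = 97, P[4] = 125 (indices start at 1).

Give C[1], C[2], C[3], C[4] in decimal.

ECB encryption: C_i = E(K, P_i).
C[1]: E(K, 151) = 38.
C[2]: E(K, 118) = 41.
C[3]: E(K, 97) = 145.
C[4]: E(K, 125) = 113.

C[1] = 38, C[2] = 41, C[3] = 145, C[4] = 113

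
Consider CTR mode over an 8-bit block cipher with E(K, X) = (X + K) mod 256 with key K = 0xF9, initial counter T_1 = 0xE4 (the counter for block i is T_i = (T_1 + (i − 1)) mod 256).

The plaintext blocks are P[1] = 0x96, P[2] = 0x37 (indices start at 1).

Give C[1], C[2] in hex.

C[1] = 0x4B, C[2] = 0xE9

CTR encryption: S_i = E(K, T_i) where T_i is the counter for block i; C_i = P_i ⊕ S_i.
C[1]: T = 0xE4, S = E(K, T) = 0xDD; 0x96 ⊕ 0xDD = 0x4B.
C[2]: T = 0xE5, S = E(K, T) = 0xDE; 0x37 ⊕ 0xDE = 0xE9.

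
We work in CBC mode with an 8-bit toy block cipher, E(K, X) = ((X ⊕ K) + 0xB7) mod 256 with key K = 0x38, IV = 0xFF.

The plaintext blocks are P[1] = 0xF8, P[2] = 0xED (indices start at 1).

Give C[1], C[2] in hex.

C[1] = 0xF6, C[2] = 0xDA

CBC encryption: C_i = E(K, P_i ⊕ C_{i−1}), with C_{0} = IV.
C[1]: P[1] ⊕ 0xFF = 0x07; E(K, 0x07) = 0xF6.
C[2]: P[2] ⊕ 0xF6 = 0x1B; E(K, 0x1B) = 0xDA.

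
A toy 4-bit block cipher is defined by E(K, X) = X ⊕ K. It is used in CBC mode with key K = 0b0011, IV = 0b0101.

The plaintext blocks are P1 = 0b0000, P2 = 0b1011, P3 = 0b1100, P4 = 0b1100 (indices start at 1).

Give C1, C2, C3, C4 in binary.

CBC encryption: C_i = E(K, P_i ⊕ C_{i−1}), with C_{0} = IV.
C1: P1 ⊕ 0b0101 = 0b0101; E(K, 0b0101) = 0b0110.
C2: P2 ⊕ 0b0110 = 0b1101; E(K, 0b1101) = 0b1110.
C3: P3 ⊕ 0b1110 = 0b0010; E(K, 0b0010) = 0b0001.
C4: P4 ⊕ 0b0001 = 0b1101; E(K, 0b1101) = 0b1110.

C1 = 0b0110, C2 = 0b1110, C3 = 0b0001, C4 = 0b1110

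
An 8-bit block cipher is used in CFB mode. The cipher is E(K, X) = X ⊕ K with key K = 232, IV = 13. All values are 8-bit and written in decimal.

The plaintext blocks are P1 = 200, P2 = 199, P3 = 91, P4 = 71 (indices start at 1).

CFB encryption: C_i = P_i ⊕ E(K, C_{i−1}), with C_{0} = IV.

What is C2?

C2 = 2

C1: E(K, 13) = 229; 200 ⊕ 229 = 45.
C2: E(K, 45) = 197; 199 ⊕ 197 = 2.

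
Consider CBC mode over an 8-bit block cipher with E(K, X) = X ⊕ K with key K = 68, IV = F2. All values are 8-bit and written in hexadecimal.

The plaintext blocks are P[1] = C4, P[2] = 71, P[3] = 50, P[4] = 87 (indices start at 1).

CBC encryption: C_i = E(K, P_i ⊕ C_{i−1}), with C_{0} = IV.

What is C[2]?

C[2] = 47

C[1]: P[1] ⊕ F2 = 36; E(K, 36) = 5E.
C[2]: P[2] ⊕ 5E = 2F; E(K, 2F) = 47.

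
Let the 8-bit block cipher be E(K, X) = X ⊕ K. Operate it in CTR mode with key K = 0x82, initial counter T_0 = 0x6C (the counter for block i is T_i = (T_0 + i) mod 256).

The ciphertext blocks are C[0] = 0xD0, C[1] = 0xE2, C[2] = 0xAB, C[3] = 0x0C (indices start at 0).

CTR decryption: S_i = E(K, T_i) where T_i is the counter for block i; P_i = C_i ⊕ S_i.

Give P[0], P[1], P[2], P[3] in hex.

P[0] = 0x3E, P[1] = 0x0D, P[2] = 0x47, P[3] = 0xE1

P[0]: T = 0x6C, S = E(K, T) = 0xEE; 0xD0 ⊕ 0xEE = 0x3E.
P[1]: T = 0x6D, S = E(K, T) = 0xEF; 0xE2 ⊕ 0xEF = 0x0D.
P[2]: T = 0x6E, S = E(K, T) = 0xEC; 0xAB ⊕ 0xEC = 0x47.
P[3]: T = 0x6F, S = E(K, T) = 0xED; 0x0C ⊕ 0xED = 0xE1.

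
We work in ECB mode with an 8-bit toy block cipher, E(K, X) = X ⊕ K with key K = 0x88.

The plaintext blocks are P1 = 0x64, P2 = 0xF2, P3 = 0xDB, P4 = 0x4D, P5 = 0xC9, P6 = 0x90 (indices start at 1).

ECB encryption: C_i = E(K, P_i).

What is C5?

C5 = 0x41

C5: E(K, 0xC9) = 0x41.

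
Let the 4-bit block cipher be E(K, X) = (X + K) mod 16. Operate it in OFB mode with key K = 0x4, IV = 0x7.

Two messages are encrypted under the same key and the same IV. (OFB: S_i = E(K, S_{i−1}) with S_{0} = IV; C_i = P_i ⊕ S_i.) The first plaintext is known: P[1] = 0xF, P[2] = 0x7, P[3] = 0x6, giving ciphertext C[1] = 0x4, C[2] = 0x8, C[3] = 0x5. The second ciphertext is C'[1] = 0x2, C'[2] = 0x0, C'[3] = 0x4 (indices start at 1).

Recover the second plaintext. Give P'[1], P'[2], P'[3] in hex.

P'[1] = 0x9, P'[2] = 0xF, P'[3] = 0x7

In OFB with a reused IV, both messages share the same keystream S_i, so C_i ⊕ C'_i = P_i ⊕ P'_i and thus P'_i = P_i ⊕ C_i ⊕ C'_i.
P'[1]: 0xF ⊕ 0x4 ⊕ 0x2 = 0x9.
P'[2]: 0x7 ⊕ 0x8 ⊕ 0x0 = 0xF.
P'[3]: 0x6 ⊕ 0x5 ⊕ 0x4 = 0x7.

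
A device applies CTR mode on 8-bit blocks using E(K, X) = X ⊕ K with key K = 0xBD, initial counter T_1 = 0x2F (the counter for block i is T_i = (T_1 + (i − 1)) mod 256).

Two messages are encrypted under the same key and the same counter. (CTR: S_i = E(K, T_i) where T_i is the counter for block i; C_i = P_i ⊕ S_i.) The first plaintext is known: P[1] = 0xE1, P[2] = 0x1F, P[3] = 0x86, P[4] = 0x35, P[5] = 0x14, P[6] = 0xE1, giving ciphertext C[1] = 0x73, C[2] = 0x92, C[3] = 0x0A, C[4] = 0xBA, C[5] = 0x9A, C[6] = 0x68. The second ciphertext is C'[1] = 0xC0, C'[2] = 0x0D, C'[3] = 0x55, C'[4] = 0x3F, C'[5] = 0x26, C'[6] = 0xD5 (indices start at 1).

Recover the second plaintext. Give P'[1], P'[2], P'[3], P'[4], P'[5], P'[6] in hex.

In CTR with a reused counter, both messages share the same keystream S_i, so C_i ⊕ C'_i = P_i ⊕ P'_i and thus P'_i = P_i ⊕ C_i ⊕ C'_i.
P'[1]: 0xE1 ⊕ 0x73 ⊕ 0xC0 = 0x52.
P'[2]: 0x1F ⊕ 0x92 ⊕ 0x0D = 0x80.
P'[3]: 0x86 ⊕ 0x0A ⊕ 0x55 = 0xD9.
P'[4]: 0x35 ⊕ 0xBA ⊕ 0x3F = 0xB0.
P'[5]: 0x14 ⊕ 0x9A ⊕ 0x26 = 0xA8.
P'[6]: 0xE1 ⊕ 0x68 ⊕ 0xD5 = 0x5C.

P'[1] = 0x52, P'[2] = 0x80, P'[3] = 0xD9, P'[4] = 0xB0, P'[5] = 0xA8, P'[6] = 0x5C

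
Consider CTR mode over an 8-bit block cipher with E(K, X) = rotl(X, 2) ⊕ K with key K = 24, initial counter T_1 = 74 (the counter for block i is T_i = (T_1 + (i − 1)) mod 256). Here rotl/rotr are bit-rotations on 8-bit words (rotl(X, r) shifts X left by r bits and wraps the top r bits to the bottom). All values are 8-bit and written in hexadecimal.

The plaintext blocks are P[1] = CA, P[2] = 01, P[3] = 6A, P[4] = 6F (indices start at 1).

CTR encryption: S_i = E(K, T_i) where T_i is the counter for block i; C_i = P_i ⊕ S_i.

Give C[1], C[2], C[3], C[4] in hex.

C[1] = 3F, C[2] = F0, C[3] = 97, C[4] = 96

C[1]: T = 74, S = E(K, T) = F5; CA ⊕ F5 = 3F.
C[2]: T = 75, S = E(K, T) = F1; 01 ⊕ F1 = F0.
C[3]: T = 76, S = E(K, T) = FD; 6A ⊕ FD = 97.
C[4]: T = 77, S = E(K, T) = F9; 6F ⊕ F9 = 96.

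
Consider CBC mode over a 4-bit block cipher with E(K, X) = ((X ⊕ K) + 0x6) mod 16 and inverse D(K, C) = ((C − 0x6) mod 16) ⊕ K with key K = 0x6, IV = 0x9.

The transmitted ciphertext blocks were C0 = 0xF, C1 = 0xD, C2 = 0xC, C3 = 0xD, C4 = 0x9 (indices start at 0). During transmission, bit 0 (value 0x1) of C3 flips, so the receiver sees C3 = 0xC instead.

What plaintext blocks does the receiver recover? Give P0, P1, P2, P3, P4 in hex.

CBC decryption: P_i = D(K, C_i) ⊕ C_{i−1}, with C_{−1} = IV.
Only C3 changed, to 0xC. In CBC, a change in C_i garbles P_i and flips the same bit in P_{i+1}. Decrypting the received ciphertext:
P0: D(K, 0xF) = 0xF; 0xF ⊕ 0x9 = 0x6.
P1: D(K, 0xD) = 0x1; 0x1 ⊕ 0xF = 0xE.
P2: D(K, 0xC) = 0x0; 0x0 ⊕ 0xD = 0xD.
P3: D(K, 0xC) = 0x0; 0x0 ⊕ 0xC = 0xC.
P4: D(K, 0x9) = 0x5; 0x5 ⊕ 0xC = 0x9.
Blocks that differ from the original plaintext: P3, P4.

P0 = 0x6, P1 = 0xE, P2 = 0xD, P3 = 0xC, P4 = 0x9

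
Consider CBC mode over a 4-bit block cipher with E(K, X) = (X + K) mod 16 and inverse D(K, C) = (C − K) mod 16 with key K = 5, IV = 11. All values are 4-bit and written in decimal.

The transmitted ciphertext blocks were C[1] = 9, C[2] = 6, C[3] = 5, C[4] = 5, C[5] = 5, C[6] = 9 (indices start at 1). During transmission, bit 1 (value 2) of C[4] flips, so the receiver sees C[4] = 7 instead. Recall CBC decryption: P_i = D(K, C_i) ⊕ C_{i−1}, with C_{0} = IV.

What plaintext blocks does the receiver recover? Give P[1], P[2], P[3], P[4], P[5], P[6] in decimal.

Only C[4] changed, to 7. In CBC, a change in C_i garbles P_i and flips the same bit in P_{i+1}. Decrypting the received ciphertext:
P[1]: D(K, 9) = 4; 4 ⊕ 11 = 15.
P[2]: D(K, 6) = 1; 1 ⊕ 9 = 8.
P[3]: D(K, 5) = 0; 0 ⊕ 6 = 6.
P[4]: D(K, 7) = 2; 2 ⊕ 5 = 7.
P[5]: D(K, 5) = 0; 0 ⊕ 7 = 7.
P[6]: D(K, 9) = 4; 4 ⊕ 5 = 1.
Blocks that differ from the original plaintext: P[4], P[5].

P[1] = 15, P[2] = 8, P[3] = 6, P[4] = 7, P[5] = 7, P[6] = 1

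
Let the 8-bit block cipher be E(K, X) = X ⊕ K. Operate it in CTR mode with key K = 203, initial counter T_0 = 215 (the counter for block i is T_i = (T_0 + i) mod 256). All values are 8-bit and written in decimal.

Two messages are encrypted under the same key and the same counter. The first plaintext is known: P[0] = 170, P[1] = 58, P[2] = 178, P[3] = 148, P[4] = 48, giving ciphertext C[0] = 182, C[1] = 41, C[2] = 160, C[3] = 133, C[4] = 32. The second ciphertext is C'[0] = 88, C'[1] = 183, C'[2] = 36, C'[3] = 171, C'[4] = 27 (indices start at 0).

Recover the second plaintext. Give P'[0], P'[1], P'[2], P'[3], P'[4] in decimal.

In CTR with a reused counter, both messages share the same keystream S_i, so C_i ⊕ C'_i = P_i ⊕ P'_i and thus P'_i = P_i ⊕ C_i ⊕ C'_i.
P'[0]: 170 ⊕ 182 ⊕ 88 = 68.
P'[1]: 58 ⊕ 41 ⊕ 183 = 164.
P'[2]: 178 ⊕ 160 ⊕ 36 = 54.
P'[3]: 148 ⊕ 133 ⊕ 171 = 186.
P'[4]: 48 ⊕ 32 ⊕ 27 = 11.

P'[0] = 68, P'[1] = 164, P'[2] = 54, P'[3] = 186, P'[4] = 11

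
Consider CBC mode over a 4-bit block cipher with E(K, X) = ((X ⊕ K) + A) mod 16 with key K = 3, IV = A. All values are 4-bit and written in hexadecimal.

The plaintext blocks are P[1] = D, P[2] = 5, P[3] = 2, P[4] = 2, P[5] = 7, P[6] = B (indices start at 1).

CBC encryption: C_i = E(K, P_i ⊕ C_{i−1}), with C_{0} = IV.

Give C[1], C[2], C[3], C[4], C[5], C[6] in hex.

C[1]: P[1] ⊕ A = 7; E(K, 7) = E.
C[2]: P[2] ⊕ E = B; E(K, B) = 2.
C[3]: P[3] ⊕ 2 = 0; E(K, 0) = D.
C[4]: P[4] ⊕ D = F; E(K, F) = 6.
C[5]: P[5] ⊕ 6 = 1; E(K, 1) = C.
C[6]: P[6] ⊕ C = 7; E(K, 7) = E.

C[1] = E, C[2] = 2, C[3] = D, C[4] = 6, C[5] = C, C[6] = E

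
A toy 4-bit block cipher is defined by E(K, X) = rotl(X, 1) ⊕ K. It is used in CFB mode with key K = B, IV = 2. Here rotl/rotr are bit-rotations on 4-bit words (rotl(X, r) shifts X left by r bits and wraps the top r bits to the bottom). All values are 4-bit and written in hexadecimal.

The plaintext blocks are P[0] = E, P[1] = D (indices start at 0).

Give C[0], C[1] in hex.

C[0] = 1, C[1] = 4

CFB encryption: C_i = P_i ⊕ E(K, C_{i−1}), with C_{−1} = IV.
C[0]: E(K, 2) = F; E ⊕ F = 1.
C[1]: E(K, 1) = 9; D ⊕ 9 = 4.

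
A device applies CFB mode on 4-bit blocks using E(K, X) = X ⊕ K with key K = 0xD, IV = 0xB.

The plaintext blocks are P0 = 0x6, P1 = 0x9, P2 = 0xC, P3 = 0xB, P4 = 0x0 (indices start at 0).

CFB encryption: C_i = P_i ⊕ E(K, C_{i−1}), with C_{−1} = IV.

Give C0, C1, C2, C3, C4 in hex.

C0 = 0x0, C1 = 0x4, C2 = 0x5, C3 = 0x3, C4 = 0xE

C0: E(K, 0xB) = 0x6; 0x6 ⊕ 0x6 = 0x0.
C1: E(K, 0x0) = 0xD; 0x9 ⊕ 0xD = 0x4.
C2: E(K, 0x4) = 0x9; 0xC ⊕ 0x9 = 0x5.
C3: E(K, 0x5) = 0x8; 0xB ⊕ 0x8 = 0x3.
C4: E(K, 0x3) = 0xE; 0x0 ⊕ 0xE = 0xE.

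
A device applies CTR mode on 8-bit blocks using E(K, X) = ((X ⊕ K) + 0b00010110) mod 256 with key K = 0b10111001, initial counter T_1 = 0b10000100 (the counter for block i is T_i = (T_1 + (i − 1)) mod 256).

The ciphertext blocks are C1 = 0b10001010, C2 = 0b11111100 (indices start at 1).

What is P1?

CTR decryption: S_i = E(K, T_i) where T_i is the counter for block i; P_i = C_i ⊕ S_i.
P1: T = 0b10000100, S = E(K, T) = 0b01010011; 0b10001010 ⊕ 0b01010011 = 0b11011001.

P1 = 0b11011001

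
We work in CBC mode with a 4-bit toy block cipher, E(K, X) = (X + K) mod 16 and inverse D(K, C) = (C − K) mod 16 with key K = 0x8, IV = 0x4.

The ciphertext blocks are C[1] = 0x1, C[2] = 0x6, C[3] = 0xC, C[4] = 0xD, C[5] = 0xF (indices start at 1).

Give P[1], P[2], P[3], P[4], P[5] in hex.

CBC decryption: P_i = D(K, C_i) ⊕ C_{i−1}, with C_{0} = IV.
P[1]: D(K, 0x1) = 0x9; 0x9 ⊕ 0x4 = 0xD.
P[2]: D(K, 0x6) = 0xE; 0xE ⊕ 0x1 = 0xF.
P[3]: D(K, 0xC) = 0x4; 0x4 ⊕ 0x6 = 0x2.
P[4]: D(K, 0xD) = 0x5; 0x5 ⊕ 0xC = 0x9.
P[5]: D(K, 0xF) = 0x7; 0x7 ⊕ 0xD = 0xA.

P[1] = 0xD, P[2] = 0xF, P[3] = 0x2, P[4] = 0x9, P[5] = 0xA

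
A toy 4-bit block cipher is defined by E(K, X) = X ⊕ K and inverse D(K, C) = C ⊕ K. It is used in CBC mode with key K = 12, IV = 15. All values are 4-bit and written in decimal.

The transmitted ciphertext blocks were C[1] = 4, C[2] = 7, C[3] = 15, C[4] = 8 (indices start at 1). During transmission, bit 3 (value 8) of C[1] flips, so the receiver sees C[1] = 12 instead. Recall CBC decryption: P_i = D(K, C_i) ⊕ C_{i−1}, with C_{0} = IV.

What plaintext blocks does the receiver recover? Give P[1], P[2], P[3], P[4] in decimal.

Only C[1] changed, to 12. In CBC, a change in C_i garbles P_i and flips the same bit in P_{i+1}. Decrypting the received ciphertext:
P[1]: D(K, 12) = 0; 0 ⊕ 15 = 15.
P[2]: D(K, 7) = 11; 11 ⊕ 12 = 7.
P[3]: D(K, 15) = 3; 3 ⊕ 7 = 4.
P[4]: D(K, 8) = 4; 4 ⊕ 15 = 11.
Blocks that differ from the original plaintext: P[1], P[2].

P[1] = 15, P[2] = 7, P[3] = 4, P[4] = 11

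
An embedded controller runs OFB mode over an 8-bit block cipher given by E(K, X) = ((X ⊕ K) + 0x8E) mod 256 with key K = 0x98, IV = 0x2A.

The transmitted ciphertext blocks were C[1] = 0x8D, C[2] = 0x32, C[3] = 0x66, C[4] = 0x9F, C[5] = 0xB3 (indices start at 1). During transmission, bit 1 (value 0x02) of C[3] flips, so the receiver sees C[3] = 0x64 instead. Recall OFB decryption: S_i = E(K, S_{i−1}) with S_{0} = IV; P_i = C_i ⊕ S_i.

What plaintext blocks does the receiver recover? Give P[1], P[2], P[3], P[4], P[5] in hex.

P[1] = 0xCD, P[2] = 0x54, P[3] = 0xE8, P[4] = 0x3D, P[5] = 0x7B

Only C[3] changed, to 0x64. In OFB, a change in C_i flips the same bit in P_i only; the keystream is unaffected. Decrypting the received ciphertext:
P[1]: S = E(K, 0x2A) = 0x40; 0x8D ⊕ 0x40 = 0xCD.
P[2]: S = E(K, 0x40) = 0x66; 0x32 ⊕ 0x66 = 0x54.
P[3]: S = E(K, 0x66) = 0x8C; 0x64 ⊕ 0x8C = 0xE8.
P[4]: S = E(K, 0x8C) = 0xA2; 0x9F ⊕ 0xA2 = 0x3D.
P[5]: S = E(K, 0xA2) = 0xC8; 0xB3 ⊕ 0xC8 = 0x7B.
Blocks that differ from the original plaintext: P[3].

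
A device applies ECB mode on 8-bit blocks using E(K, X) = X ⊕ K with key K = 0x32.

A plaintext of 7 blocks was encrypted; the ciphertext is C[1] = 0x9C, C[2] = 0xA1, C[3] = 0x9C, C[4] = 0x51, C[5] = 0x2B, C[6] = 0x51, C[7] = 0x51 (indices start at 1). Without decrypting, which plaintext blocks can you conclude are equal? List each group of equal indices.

ECB encrypts each block independently with the same key, so equal ciphertext blocks imply equal plaintext blocks.
C[1] = C[3] = 0x9C, so P[1] = P[3].
C[4] = C[6] = C[7] = 0x51, so P[4] = P[6] = P[7].

P[1] = P[3]; P[4] = P[6] = P[7]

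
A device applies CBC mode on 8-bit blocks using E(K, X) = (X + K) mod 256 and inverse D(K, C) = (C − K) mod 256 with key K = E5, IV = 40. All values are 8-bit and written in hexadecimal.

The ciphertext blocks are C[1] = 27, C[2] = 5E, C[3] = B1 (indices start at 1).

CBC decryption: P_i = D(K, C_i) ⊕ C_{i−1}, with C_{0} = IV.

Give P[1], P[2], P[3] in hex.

P[1]: D(K, 27) = 42; 42 ⊕ 40 = 02.
P[2]: D(K, 5E) = 79; 79 ⊕ 27 = 5E.
P[3]: D(K, B1) = CC; CC ⊕ 5E = 92.

P[1] = 02, P[2] = 5E, P[3] = 92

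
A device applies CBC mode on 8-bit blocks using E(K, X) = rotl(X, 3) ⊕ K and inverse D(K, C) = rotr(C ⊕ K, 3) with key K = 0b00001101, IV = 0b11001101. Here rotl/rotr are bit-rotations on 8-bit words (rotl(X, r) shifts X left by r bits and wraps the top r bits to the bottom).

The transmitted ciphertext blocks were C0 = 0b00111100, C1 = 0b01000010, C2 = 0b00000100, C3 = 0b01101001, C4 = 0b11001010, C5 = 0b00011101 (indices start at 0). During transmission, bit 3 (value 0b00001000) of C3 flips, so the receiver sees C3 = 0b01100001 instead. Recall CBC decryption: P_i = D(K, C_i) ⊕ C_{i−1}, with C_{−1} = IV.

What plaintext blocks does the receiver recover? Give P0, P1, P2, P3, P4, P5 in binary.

P0 = 0b11101011, P1 = 0b11010101, P2 = 0b01100011, P3 = 0b10001001, P4 = 0b10011001, P5 = 0b11001000

Only C3 changed, to 0b01100001. In CBC, a change in C_i garbles P_i and flips the same bit in P_{i+1}. Decrypting the received ciphertext:
P0: D(K, 0b00111100) = 0b00100110; 0b00100110 ⊕ 0b11001101 = 0b11101011.
P1: D(K, 0b01000010) = 0b11101001; 0b11101001 ⊕ 0b00111100 = 0b11010101.
P2: D(K, 0b00000100) = 0b00100001; 0b00100001 ⊕ 0b01000010 = 0b01100011.
P3: D(K, 0b01100001) = 0b10001101; 0b10001101 ⊕ 0b00000100 = 0b10001001.
P4: D(K, 0b11001010) = 0b11111000; 0b11111000 ⊕ 0b01100001 = 0b10011001.
P5: D(K, 0b00011101) = 0b00000010; 0b00000010 ⊕ 0b11001010 = 0b11001000.
Blocks that differ from the original plaintext: P3, P4.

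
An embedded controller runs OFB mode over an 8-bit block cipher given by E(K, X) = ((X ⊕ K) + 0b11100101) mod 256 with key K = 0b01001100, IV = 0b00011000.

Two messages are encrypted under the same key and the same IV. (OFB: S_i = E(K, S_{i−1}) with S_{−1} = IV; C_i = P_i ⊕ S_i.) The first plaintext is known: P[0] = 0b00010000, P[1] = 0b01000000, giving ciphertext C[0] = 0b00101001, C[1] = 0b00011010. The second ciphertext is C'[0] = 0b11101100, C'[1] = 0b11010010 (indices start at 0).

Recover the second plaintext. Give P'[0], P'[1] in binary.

In OFB with a reused IV, both messages share the same keystream S_i, so C_i ⊕ C'_i = P_i ⊕ P'_i and thus P'_i = P_i ⊕ C_i ⊕ C'_i.
P'[0]: 0b00010000 ⊕ 0b00101001 ⊕ 0b11101100 = 0b11010101.
P'[1]: 0b01000000 ⊕ 0b00011010 ⊕ 0b11010010 = 0b10001000.

P'[0] = 0b11010101, P'[1] = 0b10001000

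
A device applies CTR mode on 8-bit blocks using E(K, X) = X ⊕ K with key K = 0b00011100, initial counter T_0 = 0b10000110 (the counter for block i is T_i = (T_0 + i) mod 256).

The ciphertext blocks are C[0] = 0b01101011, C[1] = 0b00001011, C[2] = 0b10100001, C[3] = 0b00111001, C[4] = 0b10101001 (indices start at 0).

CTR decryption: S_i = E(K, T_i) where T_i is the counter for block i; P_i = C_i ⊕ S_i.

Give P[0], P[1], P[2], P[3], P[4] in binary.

P[0]: T = 0b10000110, S = E(K, T) = 0b10011010; 0b01101011 ⊕ 0b10011010 = 0b11110001.
P[1]: T = 0b10000111, S = E(K, T) = 0b10011011; 0b00001011 ⊕ 0b10011011 = 0b10010000.
P[2]: T = 0b10001000, S = E(K, T) = 0b10010100; 0b10100001 ⊕ 0b10010100 = 0b00110101.
P[3]: T = 0b10001001, S = E(K, T) = 0b10010101; 0b00111001 ⊕ 0b10010101 = 0b10101100.
P[4]: T = 0b10001010, S = E(K, T) = 0b10010110; 0b10101001 ⊕ 0b10010110 = 0b00111111.

P[0] = 0b11110001, P[1] = 0b10010000, P[2] = 0b00110101, P[3] = 0b10101100, P[4] = 0b00111111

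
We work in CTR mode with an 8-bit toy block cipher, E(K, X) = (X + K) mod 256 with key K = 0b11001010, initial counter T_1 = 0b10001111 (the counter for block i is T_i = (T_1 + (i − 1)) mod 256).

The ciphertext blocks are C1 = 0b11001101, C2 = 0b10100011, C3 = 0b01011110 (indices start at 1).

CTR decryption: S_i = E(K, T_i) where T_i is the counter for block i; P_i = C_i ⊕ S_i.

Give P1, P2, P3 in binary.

P1 = 0b10010100, P2 = 0b11111001, P3 = 0b00000101

P1: T = 0b10001111, S = E(K, T) = 0b01011001; 0b11001101 ⊕ 0b01011001 = 0b10010100.
P2: T = 0b10010000, S = E(K, T) = 0b01011010; 0b10100011 ⊕ 0b01011010 = 0b11111001.
P3: T = 0b10010001, S = E(K, T) = 0b01011011; 0b01011110 ⊕ 0b01011011 = 0b00000101.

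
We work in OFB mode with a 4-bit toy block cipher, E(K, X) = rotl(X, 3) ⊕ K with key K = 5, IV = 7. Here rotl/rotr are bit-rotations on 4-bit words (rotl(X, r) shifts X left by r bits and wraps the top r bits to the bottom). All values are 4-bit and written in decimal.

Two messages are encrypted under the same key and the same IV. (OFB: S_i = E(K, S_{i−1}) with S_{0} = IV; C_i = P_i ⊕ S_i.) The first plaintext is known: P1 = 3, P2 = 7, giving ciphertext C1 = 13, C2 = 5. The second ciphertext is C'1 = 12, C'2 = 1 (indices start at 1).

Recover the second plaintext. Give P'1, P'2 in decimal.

P'1 = 2, P'2 = 3

In OFB with a reused IV, both messages share the same keystream S_i, so C_i ⊕ C'_i = P_i ⊕ P'_i and thus P'_i = P_i ⊕ C_i ⊕ C'_i.
P'1: 3 ⊕ 13 ⊕ 12 = 2.
P'2: 7 ⊕ 5 ⊕ 1 = 3.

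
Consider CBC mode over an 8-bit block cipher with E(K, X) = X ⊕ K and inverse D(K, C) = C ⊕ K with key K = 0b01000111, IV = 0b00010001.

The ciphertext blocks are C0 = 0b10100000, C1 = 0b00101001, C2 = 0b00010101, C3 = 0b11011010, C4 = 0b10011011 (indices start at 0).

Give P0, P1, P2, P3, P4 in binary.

CBC decryption: P_i = D(K, C_i) ⊕ C_{i−1}, with C_{−1} = IV.
P0: D(K, 0b10100000) = 0b11100111; 0b11100111 ⊕ 0b00010001 = 0b11110110.
P1: D(K, 0b00101001) = 0b01101110; 0b01101110 ⊕ 0b10100000 = 0b11001110.
P2: D(K, 0b00010101) = 0b01010010; 0b01010010 ⊕ 0b00101001 = 0b01111011.
P3: D(K, 0b11011010) = 0b10011101; 0b10011101 ⊕ 0b00010101 = 0b10001000.
P4: D(K, 0b10011011) = 0b11011100; 0b11011100 ⊕ 0b11011010 = 0b00000110.

P0 = 0b11110110, P1 = 0b11001110, P2 = 0b01111011, P3 = 0b10001000, P4 = 0b00000110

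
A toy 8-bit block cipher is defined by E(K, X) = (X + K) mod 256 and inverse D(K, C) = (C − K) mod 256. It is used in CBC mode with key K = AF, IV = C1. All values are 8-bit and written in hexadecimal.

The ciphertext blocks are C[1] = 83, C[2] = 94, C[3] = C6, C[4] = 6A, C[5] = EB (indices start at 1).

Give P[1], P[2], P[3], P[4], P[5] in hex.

CBC decryption: P_i = D(K, C_i) ⊕ C_{i−1}, with C_{0} = IV.
P[1]: D(K, 83) = D4; D4 ⊕ C1 = 15.
P[2]: D(K, 94) = E5; E5 ⊕ 83 = 66.
P[3]: D(K, C6) = 17; 17 ⊕ 94 = 83.
P[4]: D(K, 6A) = BB; BB ⊕ C6 = 7D.
P[5]: D(K, EB) = 3C; 3C ⊕ 6A = 56.

P[1] = 15, P[2] = 66, P[3] = 83, P[4] = 7D, P[5] = 56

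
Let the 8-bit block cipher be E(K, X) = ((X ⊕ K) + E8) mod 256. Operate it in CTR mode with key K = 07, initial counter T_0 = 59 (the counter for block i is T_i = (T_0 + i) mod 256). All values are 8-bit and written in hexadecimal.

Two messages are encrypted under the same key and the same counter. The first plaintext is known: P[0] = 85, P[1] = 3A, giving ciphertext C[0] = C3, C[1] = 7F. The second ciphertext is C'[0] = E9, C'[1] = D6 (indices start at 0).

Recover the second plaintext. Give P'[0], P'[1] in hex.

In CTR with a reused counter, both messages share the same keystream S_i, so C_i ⊕ C'_i = P_i ⊕ P'_i and thus P'_i = P_i ⊕ C_i ⊕ C'_i.
P'[0]: 85 ⊕ C3 ⊕ E9 = AF.
P'[1]: 3A ⊕ 7F ⊕ D6 = 93.

P'[0] = AF, P'[1] = 93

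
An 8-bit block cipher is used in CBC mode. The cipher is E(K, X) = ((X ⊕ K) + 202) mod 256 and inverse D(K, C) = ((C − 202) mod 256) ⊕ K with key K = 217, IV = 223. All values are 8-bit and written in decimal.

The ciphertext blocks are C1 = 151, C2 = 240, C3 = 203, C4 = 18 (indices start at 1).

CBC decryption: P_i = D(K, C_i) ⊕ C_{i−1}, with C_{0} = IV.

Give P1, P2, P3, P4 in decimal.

P1: D(K, 151) = 20; 20 ⊕ 223 = 203.
P2: D(K, 240) = 255; 255 ⊕ 151 = 104.
P3: D(K, 203) = 216; 216 ⊕ 240 = 40.
P4: D(K, 18) = 145; 145 ⊕ 203 = 90.

P1 = 203, P2 = 104, P3 = 40, P4 = 90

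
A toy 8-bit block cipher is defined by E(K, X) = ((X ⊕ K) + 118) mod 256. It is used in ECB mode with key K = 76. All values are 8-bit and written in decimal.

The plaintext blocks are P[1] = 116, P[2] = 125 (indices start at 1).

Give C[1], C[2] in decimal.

ECB encryption: C_i = E(K, P_i).
C[1]: E(K, 116) = 174.
C[2]: E(K, 125) = 167.

C[1] = 174, C[2] = 167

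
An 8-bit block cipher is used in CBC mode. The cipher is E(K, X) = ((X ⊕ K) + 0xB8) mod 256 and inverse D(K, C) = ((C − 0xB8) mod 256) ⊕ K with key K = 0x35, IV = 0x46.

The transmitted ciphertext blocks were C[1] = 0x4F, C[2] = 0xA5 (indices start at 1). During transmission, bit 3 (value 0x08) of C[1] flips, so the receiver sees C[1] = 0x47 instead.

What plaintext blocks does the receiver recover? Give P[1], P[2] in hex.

CBC decryption: P_i = D(K, C_i) ⊕ C_{i−1}, with C_{0} = IV.
Only C[1] changed, to 0x47. In CBC, a change in C_i garbles P_i and flips the same bit in P_{i+1}. Decrypting the received ciphertext:
P[1]: D(K, 0x47) = 0xBA; 0xBA ⊕ 0x46 = 0xFC.
P[2]: D(K, 0xA5) = 0xD8; 0xD8 ⊕ 0x47 = 0x9F.
Blocks that differ from the original plaintext: P[1], P[2].

P[1] = 0xFC, P[2] = 0x9F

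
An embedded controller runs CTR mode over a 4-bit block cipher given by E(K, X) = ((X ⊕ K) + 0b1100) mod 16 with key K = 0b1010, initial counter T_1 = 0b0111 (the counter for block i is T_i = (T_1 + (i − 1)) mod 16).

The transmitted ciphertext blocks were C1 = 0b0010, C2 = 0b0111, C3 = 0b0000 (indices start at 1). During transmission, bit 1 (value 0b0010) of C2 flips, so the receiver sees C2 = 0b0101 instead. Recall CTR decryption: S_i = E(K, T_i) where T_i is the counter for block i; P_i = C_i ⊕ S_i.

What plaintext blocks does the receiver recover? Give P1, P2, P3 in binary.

P1 = 0b1011, P2 = 0b1011, P3 = 0b1111

Only C2 changed, to 0b0101. In CTR, a change in C_i flips the same bit in P_i only; the keystream is unaffected. Decrypting the received ciphertext:
P1: T = 0b0111, S = E(K, T) = 0b1001; 0b0010 ⊕ 0b1001 = 0b1011.
P2: T = 0b1000, S = E(K, T) = 0b1110; 0b0101 ⊕ 0b1110 = 0b1011.
P3: T = 0b1001, S = E(K, T) = 0b1111; 0b0000 ⊕ 0b1111 = 0b1111.
Blocks that differ from the original plaintext: P2.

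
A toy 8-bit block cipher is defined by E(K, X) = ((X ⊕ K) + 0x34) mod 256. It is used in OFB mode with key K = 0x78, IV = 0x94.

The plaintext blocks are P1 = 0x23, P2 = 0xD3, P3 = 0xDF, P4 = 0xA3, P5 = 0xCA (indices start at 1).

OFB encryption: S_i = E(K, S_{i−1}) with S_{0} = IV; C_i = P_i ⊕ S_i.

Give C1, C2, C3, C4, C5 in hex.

C1: S = E(K, 0x94) = 0x20; 0x23 ⊕ 0x20 = 0x03.
C2: S = E(K, 0x20) = 0x8C; 0xD3 ⊕ 0x8C = 0x5F.
C3: S = E(K, 0x8C) = 0x28; 0xDF ⊕ 0x28 = 0xF7.
C4: S = E(K, 0x28) = 0x84; 0xA3 ⊕ 0x84 = 0x27.
C5: S = E(K, 0x84) = 0x30; 0xCA ⊕ 0x30 = 0xFA.

C1 = 0x03, C2 = 0x5F, C3 = 0xF7, C4 = 0x27, C5 = 0xFA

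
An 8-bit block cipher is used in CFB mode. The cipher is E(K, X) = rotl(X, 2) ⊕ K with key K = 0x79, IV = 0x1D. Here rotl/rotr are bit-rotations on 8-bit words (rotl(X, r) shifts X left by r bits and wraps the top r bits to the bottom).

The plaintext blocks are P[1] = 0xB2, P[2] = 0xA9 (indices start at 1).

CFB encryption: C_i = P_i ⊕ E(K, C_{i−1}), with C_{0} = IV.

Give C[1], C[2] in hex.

C[1] = 0xBF, C[2] = 0x2E

C[1]: E(K, 0x1D) = 0x0D; 0xB2 ⊕ 0x0D = 0xBF.
C[2]: E(K, 0xBF) = 0x87; 0xA9 ⊕ 0x87 = 0x2E.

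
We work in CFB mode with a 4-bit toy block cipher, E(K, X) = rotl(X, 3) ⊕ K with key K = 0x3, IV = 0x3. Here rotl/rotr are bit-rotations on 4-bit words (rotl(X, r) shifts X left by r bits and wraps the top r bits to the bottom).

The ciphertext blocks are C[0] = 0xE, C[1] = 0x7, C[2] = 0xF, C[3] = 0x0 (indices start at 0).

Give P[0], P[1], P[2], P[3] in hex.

CFB decryption: P_i = C_i ⊕ E(K, C_{i−1}), with C_{−1} = IV.
P[0]: E(K, 0x3) = 0xA; 0xE ⊕ 0xA = 0x4.
P[1]: E(K, 0xE) = 0x4; 0x7 ⊕ 0x4 = 0x3.
P[2]: E(K, 0x7) = 0x8; 0xF ⊕ 0x8 = 0x7.
P[3]: E(K, 0xF) = 0xC; 0x0 ⊕ 0xC = 0xC.

P[0] = 0x4, P[1] = 0x3, P[2] = 0x7, P[3] = 0xC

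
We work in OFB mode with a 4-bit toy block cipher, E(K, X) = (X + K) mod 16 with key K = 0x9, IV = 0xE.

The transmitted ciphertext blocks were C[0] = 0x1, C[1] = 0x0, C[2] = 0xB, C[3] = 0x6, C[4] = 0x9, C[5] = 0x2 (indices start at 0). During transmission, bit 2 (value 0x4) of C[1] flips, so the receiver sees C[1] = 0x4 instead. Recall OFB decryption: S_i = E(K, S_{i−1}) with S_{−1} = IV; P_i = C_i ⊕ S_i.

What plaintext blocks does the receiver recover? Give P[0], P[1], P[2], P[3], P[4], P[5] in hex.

P[0] = 0x6, P[1] = 0x4, P[2] = 0x2, P[3] = 0x4, P[4] = 0x2, P[5] = 0x6

Only C[1] changed, to 0x4. In OFB, a change in C_i flips the same bit in P_i only; the keystream is unaffected. Decrypting the received ciphertext:
P[0]: S = E(K, 0xE) = 0x7; 0x1 ⊕ 0x7 = 0x6.
P[1]: S = E(K, 0x7) = 0x0; 0x4 ⊕ 0x0 = 0x4.
P[2]: S = E(K, 0x0) = 0x9; 0xB ⊕ 0x9 = 0x2.
P[3]: S = E(K, 0x9) = 0x2; 0x6 ⊕ 0x2 = 0x4.
P[4]: S = E(K, 0x2) = 0xB; 0x9 ⊕ 0xB = 0x2.
P[5]: S = E(K, 0xB) = 0x4; 0x2 ⊕ 0x4 = 0x6.
Blocks that differ from the original plaintext: P[1].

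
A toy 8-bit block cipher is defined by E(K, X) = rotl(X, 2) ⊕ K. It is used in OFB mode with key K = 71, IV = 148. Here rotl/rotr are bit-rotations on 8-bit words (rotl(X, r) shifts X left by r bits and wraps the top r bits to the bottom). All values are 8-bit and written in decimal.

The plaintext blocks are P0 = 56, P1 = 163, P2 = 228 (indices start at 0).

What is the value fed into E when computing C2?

19

OFB encryption: S_i = E(K, S_{i−1}) with S_{−1} = IV; C_i = P_i ⊕ S_i.
C0: S = E(K, 148) = 21; 56 ⊕ 21 = 45.
C1: S = E(K, 21) = 19; 163 ⊕ 19 = 176.
C2: S = E(K, 19) = 11; 228 ⊕ 11 = 239.
So the input to E for block 2 is 19.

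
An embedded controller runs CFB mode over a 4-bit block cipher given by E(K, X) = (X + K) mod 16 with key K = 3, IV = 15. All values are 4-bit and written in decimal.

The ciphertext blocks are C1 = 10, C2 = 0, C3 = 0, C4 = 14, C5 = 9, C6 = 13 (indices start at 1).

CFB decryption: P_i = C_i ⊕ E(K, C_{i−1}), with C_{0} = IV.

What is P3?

P3 = 3

P3: E(K, 0) = 3; 0 ⊕ 3 = 3.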